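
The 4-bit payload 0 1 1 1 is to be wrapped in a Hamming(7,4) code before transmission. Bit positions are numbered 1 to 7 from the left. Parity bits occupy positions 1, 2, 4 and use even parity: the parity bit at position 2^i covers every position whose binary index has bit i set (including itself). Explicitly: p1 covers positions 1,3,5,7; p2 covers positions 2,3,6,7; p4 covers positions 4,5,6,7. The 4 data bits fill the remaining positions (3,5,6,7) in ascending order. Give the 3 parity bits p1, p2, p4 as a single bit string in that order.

Place data bits at non-power-of-two positions: b3=0, b5=1, b6=1, b7=1.
p1 = XOR of data positions {3,5,7} = 0⊕1⊕1 = 0
p2 = XOR of data positions {3,6,7} = 0⊕1⊕1 = 0
p4 = XOR of data positions {5,6,7} = 1⊕1⊕1 = 1
Parity bits p1,p2,p4 = 001

001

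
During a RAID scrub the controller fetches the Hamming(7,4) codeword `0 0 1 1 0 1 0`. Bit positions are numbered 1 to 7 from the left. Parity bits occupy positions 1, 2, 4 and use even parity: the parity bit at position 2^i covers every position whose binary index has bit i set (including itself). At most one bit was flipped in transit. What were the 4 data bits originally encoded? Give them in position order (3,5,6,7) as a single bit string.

1010

s1: b1⊕b3⊕b5⊕b7 = 0⊕1⊕0⊕0 = 1
s2: b2⊕b3⊕b6⊕b7 = 0⊕1⊕1⊕0 = 0
s4: b4⊕b5⊕b6⊕b7 = 1⊕0⊕1⊕0 = 0
Syndrome (s4...s1) = 001 → position 1.
Flip bit 1: corrected codeword = 1011010
Data bits at positions 3,5,6,7: 1010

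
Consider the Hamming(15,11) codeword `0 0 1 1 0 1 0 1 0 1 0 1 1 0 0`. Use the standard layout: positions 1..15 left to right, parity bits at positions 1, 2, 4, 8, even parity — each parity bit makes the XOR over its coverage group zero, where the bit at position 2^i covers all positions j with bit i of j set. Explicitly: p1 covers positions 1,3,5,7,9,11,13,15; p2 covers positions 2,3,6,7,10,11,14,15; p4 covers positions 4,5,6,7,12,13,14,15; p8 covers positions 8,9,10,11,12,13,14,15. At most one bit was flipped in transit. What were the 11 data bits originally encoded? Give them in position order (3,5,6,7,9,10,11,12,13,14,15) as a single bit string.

10100101100

s1: b1⊕b3⊕b5⊕b7⊕b9⊕b11⊕b13⊕b15 = 0⊕1⊕0⊕0⊕0⊕0⊕1⊕0 = 0
s2: b2⊕b3⊕b6⊕b7⊕b10⊕b11⊕b14⊕b15 = 0⊕1⊕1⊕0⊕1⊕0⊕0⊕0 = 1
s4: b4⊕b5⊕b6⊕b7⊕b12⊕b13⊕b14⊕b15 = 1⊕0⊕1⊕0⊕1⊕1⊕0⊕0 = 0
s8: b8⊕b9⊕b10⊕b11⊕b12⊕b13⊕b14⊕b15 = 1⊕0⊕1⊕0⊕1⊕1⊕0⊕0 = 0
Syndrome (s8...s1) = 0010 → position 2.
Flip bit 2: corrected codeword = 011101010101100
Data bits at positions 3,5,6,7,9,10,11,12,13,14,15: 10100101100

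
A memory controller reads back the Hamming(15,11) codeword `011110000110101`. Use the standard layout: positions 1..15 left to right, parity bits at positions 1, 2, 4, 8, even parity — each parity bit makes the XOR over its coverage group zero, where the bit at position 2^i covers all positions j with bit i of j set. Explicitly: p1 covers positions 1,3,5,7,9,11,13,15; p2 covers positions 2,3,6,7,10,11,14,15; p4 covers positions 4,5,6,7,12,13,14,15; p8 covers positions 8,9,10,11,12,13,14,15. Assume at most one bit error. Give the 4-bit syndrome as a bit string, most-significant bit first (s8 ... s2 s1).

s1: b1⊕b3⊕b5⊕b7⊕b9⊕b11⊕b13⊕b15 = 0⊕1⊕1⊕0⊕0⊕1⊕1⊕1 = 1
s2: b2⊕b3⊕b6⊕b7⊕b10⊕b11⊕b14⊕b15 = 1⊕1⊕0⊕0⊕1⊕1⊕0⊕1 = 1
s4: b4⊕b5⊕b6⊕b7⊕b12⊕b13⊕b14⊕b15 = 1⊕1⊕0⊕0⊕0⊕1⊕0⊕1 = 0
s8: b8⊕b9⊕b10⊕b11⊕b12⊕b13⊕b14⊕b15 = 0⊕0⊕1⊕1⊕0⊕1⊕0⊕1 = 0
Syndrome (s8...s1) = 0011 → position 3.

0011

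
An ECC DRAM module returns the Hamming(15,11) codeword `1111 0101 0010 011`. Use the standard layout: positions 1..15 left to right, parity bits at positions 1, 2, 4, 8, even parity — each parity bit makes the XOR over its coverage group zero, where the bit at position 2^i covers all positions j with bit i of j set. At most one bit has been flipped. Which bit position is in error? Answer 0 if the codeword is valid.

s1: b1⊕b3⊕b5⊕b7⊕b9⊕b11⊕b13⊕b15 = 1⊕1⊕0⊕0⊕0⊕1⊕0⊕1 = 0
s2: b2⊕b3⊕b6⊕b7⊕b10⊕b11⊕b14⊕b15 = 1⊕1⊕1⊕0⊕0⊕1⊕1⊕1 = 0
s4: b4⊕b5⊕b6⊕b7⊕b12⊕b13⊕b14⊕b15 = 1⊕0⊕1⊕0⊕0⊕0⊕1⊕1 = 0
s8: b8⊕b9⊕b10⊕b11⊕b12⊕b13⊕b14⊕b15 = 1⊕0⊕0⊕1⊕0⊕0⊕1⊕1 = 0
Syndrome (s8...s1) = 0000 → position 0 (no error).

0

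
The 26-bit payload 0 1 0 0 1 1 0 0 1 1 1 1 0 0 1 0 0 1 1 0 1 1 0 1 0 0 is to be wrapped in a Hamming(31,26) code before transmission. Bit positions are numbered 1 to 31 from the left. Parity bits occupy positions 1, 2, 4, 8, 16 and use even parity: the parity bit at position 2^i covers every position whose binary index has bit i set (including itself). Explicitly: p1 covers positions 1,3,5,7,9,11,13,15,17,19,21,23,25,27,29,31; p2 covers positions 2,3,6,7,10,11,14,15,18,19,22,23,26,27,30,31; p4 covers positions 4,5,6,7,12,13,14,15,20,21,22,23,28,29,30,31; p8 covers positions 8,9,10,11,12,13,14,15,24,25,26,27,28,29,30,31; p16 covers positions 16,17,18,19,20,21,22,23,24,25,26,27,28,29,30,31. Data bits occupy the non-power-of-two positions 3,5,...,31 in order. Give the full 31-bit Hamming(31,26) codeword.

Place data bits at non-power-of-two positions: b3=0, b5=1, b6=0, b7=0, b9=1, b10=1, b11=0, b12=0, b13=1, b14=1, b15=1, b17=1, b18=0, b19=0, b20=1, b21=0, b22=0, b23=1, b24=1, b25=0, b26=1, b27=1, b28=0, b29=1, b30=0, b31=0.
p1 = XOR of data positions {3,5,7,9,11,13,15,17,19,21,23,25,27,29,31} = 0⊕1⊕0⊕1⊕0⊕1⊕1⊕1⊕0⊕0⊕1⊕0⊕1⊕1⊕0 = 0
p2 = XOR of data positions {3,6,7,10,11,14,15,18,19,22,23,26,27,30,31} = 0⊕0⊕0⊕1⊕0⊕1⊕1⊕0⊕0⊕0⊕1⊕1⊕1⊕0⊕0 = 0
p4 = XOR of data positions {5,6,7,12,13,14,15,20,21,22,23,28,29,30,31} = 1⊕0⊕0⊕0⊕1⊕1⊕1⊕1⊕0⊕0⊕1⊕0⊕1⊕0⊕0 = 1
p8 = XOR of data positions {9,10,11,12,13,14,15,24,25,26,27,28,29,30,31} = 1⊕1⊕0⊕0⊕1⊕1⊕1⊕1⊕0⊕1⊕1⊕0⊕1⊕0⊕0 = 1
p16 = XOR of data positions {17,18,19,20,21,22,23,24,25,26,27,28,29,30,31} = 1⊕0⊕0⊕1⊕0⊕0⊕1⊕1⊕0⊕1⊕1⊕0⊕1⊕0⊕0 = 1
Codeword b1..b31 = 0001100111001111100100110110100

0001100111001111100100110110100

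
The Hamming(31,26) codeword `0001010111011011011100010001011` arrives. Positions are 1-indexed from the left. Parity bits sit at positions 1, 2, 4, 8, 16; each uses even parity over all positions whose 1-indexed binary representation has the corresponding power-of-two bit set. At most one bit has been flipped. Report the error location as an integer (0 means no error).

7

s1: b1⊕b3⊕b5⊕b7⊕b9⊕b11⊕b13⊕b15⊕b17⊕b19⊕b21⊕b23⊕b25⊕b27⊕b29⊕b31 = 0⊕0⊕0⊕0⊕1⊕0⊕1⊕1⊕0⊕1⊕0⊕0⊕0⊕0⊕0⊕1 = 1
s2: b2⊕b3⊕b6⊕b7⊕b10⊕b11⊕b14⊕b15⊕b18⊕b19⊕b22⊕b23⊕b26⊕b27⊕b30⊕b31 = 0⊕0⊕1⊕0⊕1⊕0⊕0⊕1⊕1⊕1⊕0⊕0⊕0⊕0⊕1⊕1 = 1
s4: b4⊕b5⊕b6⊕b7⊕b12⊕b13⊕b14⊕b15⊕b20⊕b21⊕b22⊕b23⊕b28⊕b29⊕b30⊕b31 = 1⊕0⊕1⊕0⊕1⊕1⊕0⊕1⊕1⊕0⊕0⊕0⊕1⊕0⊕1⊕1 = 1
s8: b8⊕b9⊕b10⊕b11⊕b12⊕b13⊕b14⊕b15⊕b24⊕b25⊕b26⊕b27⊕b28⊕b29⊕b30⊕b31 = 1⊕1⊕1⊕0⊕1⊕1⊕0⊕1⊕1⊕0⊕0⊕0⊕1⊕0⊕1⊕1 = 0
s16: b16⊕b17⊕b18⊕b19⊕b20⊕b21⊕b22⊕b23⊕b24⊕b25⊕b26⊕b27⊕b28⊕b29⊕b30⊕b31 = 1⊕0⊕1⊕1⊕1⊕0⊕0⊕0⊕1⊕0⊕0⊕0⊕1⊕0⊕1⊕1 = 0
Syndrome (s16...s1) = 00111 → position 7.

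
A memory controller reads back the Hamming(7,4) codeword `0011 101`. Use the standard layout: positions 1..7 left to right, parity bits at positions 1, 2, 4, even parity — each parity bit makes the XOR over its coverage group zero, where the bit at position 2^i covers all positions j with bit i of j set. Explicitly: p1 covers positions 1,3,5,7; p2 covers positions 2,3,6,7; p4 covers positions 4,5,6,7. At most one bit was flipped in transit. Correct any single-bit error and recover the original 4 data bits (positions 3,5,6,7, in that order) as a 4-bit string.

s1: b1⊕b3⊕b5⊕b7 = 0⊕1⊕1⊕1 = 1
s2: b2⊕b3⊕b6⊕b7 = 0⊕1⊕0⊕1 = 0
s4: b4⊕b5⊕b6⊕b7 = 1⊕1⊕0⊕1 = 1
Syndrome (s4...s1) = 101 → position 5.
Flip bit 5: corrected codeword = 0011001
Data bits at positions 3,5,6,7: 1001

1001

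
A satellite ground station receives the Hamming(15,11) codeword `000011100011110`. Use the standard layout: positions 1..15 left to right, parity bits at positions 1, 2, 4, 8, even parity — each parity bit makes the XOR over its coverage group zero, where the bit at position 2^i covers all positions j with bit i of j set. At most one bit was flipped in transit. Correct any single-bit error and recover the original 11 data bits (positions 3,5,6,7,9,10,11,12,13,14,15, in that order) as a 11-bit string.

s1: b1⊕b3⊕b5⊕b7⊕b9⊕b11⊕b13⊕b15 = 0⊕0⊕1⊕1⊕0⊕1⊕1⊕0 = 0
s2: b2⊕b3⊕b6⊕b7⊕b10⊕b11⊕b14⊕b15 = 0⊕0⊕1⊕1⊕0⊕1⊕1⊕0 = 0
s4: b4⊕b5⊕b6⊕b7⊕b12⊕b13⊕b14⊕b15 = 0⊕1⊕1⊕1⊕1⊕1⊕1⊕0 = 0
s8: b8⊕b9⊕b10⊕b11⊕b12⊕b13⊕b14⊕b15 = 0⊕0⊕0⊕1⊕1⊕1⊕1⊕0 = 0
Syndrome (s8...s1) = 0000 → position 0 (no error).
No correction needed.
Data bits at positions 3,5,6,7,9,10,11,12,13,14,15: 01110011110

01110011110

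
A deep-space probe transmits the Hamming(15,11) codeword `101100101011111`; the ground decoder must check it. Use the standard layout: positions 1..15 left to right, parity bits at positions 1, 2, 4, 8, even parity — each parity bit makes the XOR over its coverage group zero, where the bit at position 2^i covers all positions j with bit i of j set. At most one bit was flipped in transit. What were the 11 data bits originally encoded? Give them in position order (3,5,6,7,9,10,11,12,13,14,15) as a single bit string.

00011011111

s1: b1⊕b3⊕b5⊕b7⊕b9⊕b11⊕b13⊕b15 = 1⊕1⊕0⊕1⊕1⊕1⊕1⊕1 = 1
s2: b2⊕b3⊕b6⊕b7⊕b10⊕b11⊕b14⊕b15 = 0⊕1⊕0⊕1⊕0⊕1⊕1⊕1 = 1
s4: b4⊕b5⊕b6⊕b7⊕b12⊕b13⊕b14⊕b15 = 1⊕0⊕0⊕1⊕1⊕1⊕1⊕1 = 0
s8: b8⊕b9⊕b10⊕b11⊕b12⊕b13⊕b14⊕b15 = 0⊕1⊕0⊕1⊕1⊕1⊕1⊕1 = 0
Syndrome (s8...s1) = 0011 → position 3.
Flip bit 3: corrected codeword = 100100101011111
Data bits at positions 3,5,6,7,9,10,11,12,13,14,15: 00011011111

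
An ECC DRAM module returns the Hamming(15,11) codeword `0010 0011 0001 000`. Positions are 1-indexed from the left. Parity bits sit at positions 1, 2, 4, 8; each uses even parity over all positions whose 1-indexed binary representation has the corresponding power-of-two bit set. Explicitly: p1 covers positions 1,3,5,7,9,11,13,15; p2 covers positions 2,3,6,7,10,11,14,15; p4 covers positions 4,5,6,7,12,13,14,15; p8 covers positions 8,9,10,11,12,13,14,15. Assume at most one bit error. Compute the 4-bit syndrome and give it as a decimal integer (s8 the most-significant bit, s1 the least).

s1: b1⊕b3⊕b5⊕b7⊕b9⊕b11⊕b13⊕b15 = 0⊕1⊕0⊕1⊕0⊕0⊕0⊕0 = 0
s2: b2⊕b3⊕b6⊕b7⊕b10⊕b11⊕b14⊕b15 = 0⊕1⊕0⊕1⊕0⊕0⊕0⊕0 = 0
s4: b4⊕b5⊕b6⊕b7⊕b12⊕b13⊕b14⊕b15 = 0⊕0⊕0⊕1⊕1⊕0⊕0⊕0 = 0
s8: b8⊕b9⊕b10⊕b11⊕b12⊕b13⊕b14⊕b15 = 1⊕0⊕0⊕0⊕1⊕0⊕0⊕0 = 0
Syndrome (s8...s1) = 0000 → position 0 (no error).

0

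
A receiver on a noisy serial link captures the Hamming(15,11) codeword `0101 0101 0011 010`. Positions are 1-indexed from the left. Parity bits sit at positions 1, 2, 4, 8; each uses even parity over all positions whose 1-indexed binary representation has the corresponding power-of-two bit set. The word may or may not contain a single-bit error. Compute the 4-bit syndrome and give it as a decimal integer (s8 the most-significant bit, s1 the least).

1

s1: b1⊕b3⊕b5⊕b7⊕b9⊕b11⊕b13⊕b15 = 0⊕0⊕0⊕0⊕0⊕1⊕0⊕0 = 1
s2: b2⊕b3⊕b6⊕b7⊕b10⊕b11⊕b14⊕b15 = 1⊕0⊕1⊕0⊕0⊕1⊕1⊕0 = 0
s4: b4⊕b5⊕b6⊕b7⊕b12⊕b13⊕b14⊕b15 = 1⊕0⊕1⊕0⊕1⊕0⊕1⊕0 = 0
s8: b8⊕b9⊕b10⊕b11⊕b12⊕b13⊕b14⊕b15 = 1⊕0⊕0⊕1⊕1⊕0⊕1⊕0 = 0
Syndrome (s8...s1) = 0001 → position 1.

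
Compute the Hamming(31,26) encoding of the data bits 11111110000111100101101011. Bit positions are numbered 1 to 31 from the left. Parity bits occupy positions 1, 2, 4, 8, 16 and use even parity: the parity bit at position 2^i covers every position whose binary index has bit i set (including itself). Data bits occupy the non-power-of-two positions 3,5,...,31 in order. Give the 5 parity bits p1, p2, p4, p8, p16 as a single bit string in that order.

Place data bits at non-power-of-two positions: b3=1, b5=1, b6=1, b7=1, b9=1, b10=1, b11=1, b12=0, b13=0, b14=0, b15=0, b17=1, b18=1, b19=1, b20=1, b21=0, b22=0, b23=1, b24=0, b25=1, b26=1, b27=0, b28=1, b29=0, b30=1, b31=1.
p1 = XOR of data positions {3,5,7,9,11,13,15,17,19,21,23,25,27,29,31} = 1⊕1⊕1⊕1⊕1⊕0⊕0⊕1⊕1⊕0⊕1⊕1⊕0⊕0⊕1 = 0
p2 = XOR of data positions {3,6,7,10,11,14,15,18,19,22,23,26,27,30,31} = 1⊕1⊕1⊕1⊕1⊕0⊕0⊕1⊕1⊕0⊕1⊕1⊕0⊕1⊕1 = 1
p4 = XOR of data positions {5,6,7,12,13,14,15,20,21,22,23,28,29,30,31} = 1⊕1⊕1⊕0⊕0⊕0⊕0⊕1⊕0⊕0⊕1⊕1⊕0⊕1⊕1 = 0
p8 = XOR of data positions {9,10,11,12,13,14,15,24,25,26,27,28,29,30,31} = 1⊕1⊕1⊕0⊕0⊕0⊕0⊕0⊕1⊕1⊕0⊕1⊕0⊕1⊕1 = 0
p16 = XOR of data positions {17,18,19,20,21,22,23,24,25,26,27,28,29,30,31} = 1⊕1⊕1⊕1⊕0⊕0⊕1⊕0⊕1⊕1⊕0⊕1⊕0⊕1⊕1 = 0
Parity bits p1,p2,p4,p8,p16 = 01000

01000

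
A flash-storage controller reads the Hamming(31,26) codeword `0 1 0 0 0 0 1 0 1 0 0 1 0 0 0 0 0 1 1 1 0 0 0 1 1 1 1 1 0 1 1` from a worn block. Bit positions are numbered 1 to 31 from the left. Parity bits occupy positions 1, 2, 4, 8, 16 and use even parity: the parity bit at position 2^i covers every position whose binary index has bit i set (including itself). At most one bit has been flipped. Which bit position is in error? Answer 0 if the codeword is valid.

8

s1: b1⊕b3⊕b5⊕b7⊕b9⊕b11⊕b13⊕b15⊕b17⊕b19⊕b21⊕b23⊕b25⊕b27⊕b29⊕b31 = 0⊕0⊕0⊕1⊕1⊕0⊕0⊕0⊕0⊕1⊕0⊕0⊕1⊕1⊕0⊕1 = 0
s2: b2⊕b3⊕b6⊕b7⊕b10⊕b11⊕b14⊕b15⊕b18⊕b19⊕b22⊕b23⊕b26⊕b27⊕b30⊕b31 = 1⊕0⊕0⊕1⊕0⊕0⊕0⊕0⊕1⊕1⊕0⊕0⊕1⊕1⊕1⊕1 = 0
s4: b4⊕b5⊕b6⊕b7⊕b12⊕b13⊕b14⊕b15⊕b20⊕b21⊕b22⊕b23⊕b28⊕b29⊕b30⊕b31 = 0⊕0⊕0⊕1⊕1⊕0⊕0⊕0⊕1⊕0⊕0⊕0⊕1⊕0⊕1⊕1 = 0
s8: b8⊕b9⊕b10⊕b11⊕b12⊕b13⊕b14⊕b15⊕b24⊕b25⊕b26⊕b27⊕b28⊕b29⊕b30⊕b31 = 0⊕1⊕0⊕0⊕1⊕0⊕0⊕0⊕1⊕1⊕1⊕1⊕1⊕0⊕1⊕1 = 1
s16: b16⊕b17⊕b18⊕b19⊕b20⊕b21⊕b22⊕b23⊕b24⊕b25⊕b26⊕b27⊕b28⊕b29⊕b30⊕b31 = 0⊕0⊕1⊕1⊕1⊕0⊕0⊕0⊕1⊕1⊕1⊕1⊕1⊕0⊕1⊕1 = 0
Syndrome (s16...s1) = 01000 → position 8.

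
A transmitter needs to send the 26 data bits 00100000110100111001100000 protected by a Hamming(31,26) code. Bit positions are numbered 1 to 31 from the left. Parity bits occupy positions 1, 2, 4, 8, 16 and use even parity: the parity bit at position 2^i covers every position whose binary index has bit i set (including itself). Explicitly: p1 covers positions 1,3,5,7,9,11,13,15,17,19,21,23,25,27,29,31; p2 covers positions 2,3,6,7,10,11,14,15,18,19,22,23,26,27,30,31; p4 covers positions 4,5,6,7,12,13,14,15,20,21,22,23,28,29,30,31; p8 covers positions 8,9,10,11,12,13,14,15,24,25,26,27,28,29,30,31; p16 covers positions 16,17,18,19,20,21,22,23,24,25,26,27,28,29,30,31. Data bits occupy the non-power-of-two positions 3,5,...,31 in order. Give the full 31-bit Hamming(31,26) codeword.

0000010000001100100111001100000

Place data bits at non-power-of-two positions: b3=0, b5=0, b6=1, b7=0, b9=0, b10=0, b11=0, b12=0, b13=1, b14=1, b15=0, b17=1, b18=0, b19=0, b20=1, b21=1, b22=1, b23=0, b24=0, b25=1, b26=1, b27=0, b28=0, b29=0, b30=0, b31=0.
p1 = XOR of data positions {3,5,7,9,11,13,15,17,19,21,23,25,27,29,31} = 0⊕0⊕0⊕0⊕0⊕1⊕0⊕1⊕0⊕1⊕0⊕1⊕0⊕0⊕0 = 0
p2 = XOR of data positions {3,6,7,10,11,14,15,18,19,22,23,26,27,30,31} = 0⊕1⊕0⊕0⊕0⊕1⊕0⊕0⊕0⊕1⊕0⊕1⊕0⊕0⊕0 = 0
p4 = XOR of data positions {5,6,7,12,13,14,15,20,21,22,23,28,29,30,31} = 0⊕1⊕0⊕0⊕1⊕1⊕0⊕1⊕1⊕1⊕0⊕0⊕0⊕0⊕0 = 0
p8 = XOR of data positions {9,10,11,12,13,14,15,24,25,26,27,28,29,30,31} = 0⊕0⊕0⊕0⊕1⊕1⊕0⊕0⊕1⊕1⊕0⊕0⊕0⊕0⊕0 = 0
p16 = XOR of data positions {17,18,19,20,21,22,23,24,25,26,27,28,29,30,31} = 1⊕0⊕0⊕1⊕1⊕1⊕0⊕0⊕1⊕1⊕0⊕0⊕0⊕0⊕0 = 0
Codeword b1..b31 = 0000010000001100100111001100000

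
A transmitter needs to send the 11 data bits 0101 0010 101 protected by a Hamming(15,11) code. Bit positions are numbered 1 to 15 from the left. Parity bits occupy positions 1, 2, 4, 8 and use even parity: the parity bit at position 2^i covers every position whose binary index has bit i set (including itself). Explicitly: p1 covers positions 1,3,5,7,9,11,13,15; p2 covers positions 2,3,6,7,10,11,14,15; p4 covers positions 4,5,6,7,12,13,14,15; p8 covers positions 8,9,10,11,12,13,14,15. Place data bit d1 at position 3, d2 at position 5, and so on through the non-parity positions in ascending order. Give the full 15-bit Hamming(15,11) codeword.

Place data bits at non-power-of-two positions: b3=0, b5=1, b6=0, b7=1, b9=0, b10=0, b11=1, b12=0, b13=1, b14=0, b15=1.
p1 = XOR of data positions {3,5,7,9,11,13,15} = 0⊕1⊕1⊕0⊕1⊕1⊕1 = 1
p2 = XOR of data positions {3,6,7,10,11,14,15} = 0⊕0⊕1⊕0⊕1⊕0⊕1 = 1
p4 = XOR of data positions {5,6,7,12,13,14,15} = 1⊕0⊕1⊕0⊕1⊕0⊕1 = 0
p8 = XOR of data positions {9,10,11,12,13,14,15} = 0⊕0⊕1⊕0⊕1⊕0⊕1 = 1
Codeword b1..b15 = 110010110010101

110010110010101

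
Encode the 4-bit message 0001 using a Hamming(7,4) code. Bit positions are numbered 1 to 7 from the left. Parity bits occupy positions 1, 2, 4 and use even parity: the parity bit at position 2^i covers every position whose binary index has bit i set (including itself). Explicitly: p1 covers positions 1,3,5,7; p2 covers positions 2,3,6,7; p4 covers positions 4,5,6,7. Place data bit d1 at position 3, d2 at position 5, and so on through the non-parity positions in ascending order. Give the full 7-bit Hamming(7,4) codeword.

1101001

Place data bits at non-power-of-two positions: b3=0, b5=0, b6=0, b7=1.
p1 = XOR of data positions {3,5,7} = 0⊕0⊕1 = 1
p2 = XOR of data positions {3,6,7} = 0⊕0⊕1 = 1
p4 = XOR of data positions {5,6,7} = 0⊕0⊕1 = 1
Codeword b1..b7 = 1101001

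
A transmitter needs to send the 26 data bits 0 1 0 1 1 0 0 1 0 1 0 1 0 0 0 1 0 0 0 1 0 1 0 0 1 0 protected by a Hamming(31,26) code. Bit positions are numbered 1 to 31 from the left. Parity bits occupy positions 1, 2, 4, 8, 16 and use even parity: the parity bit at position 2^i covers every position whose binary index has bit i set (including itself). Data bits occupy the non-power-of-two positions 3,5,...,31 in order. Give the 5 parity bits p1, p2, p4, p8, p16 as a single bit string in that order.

10001

Place data bits at non-power-of-two positions: b3=0, b5=1, b6=0, b7=1, b9=1, b10=0, b11=0, b12=1, b13=0, b14=1, b15=0, b17=1, b18=0, b19=0, b20=0, b21=1, b22=0, b23=0, b24=0, b25=1, b26=0, b27=1, b28=0, b29=0, b30=1, b31=0.
p1 = XOR of data positions {3,5,7,9,11,13,15,17,19,21,23,25,27,29,31} = 0⊕1⊕1⊕1⊕0⊕0⊕0⊕1⊕0⊕1⊕0⊕1⊕1⊕0⊕0 = 1
p2 = XOR of data positions {3,6,7,10,11,14,15,18,19,22,23,26,27,30,31} = 0⊕0⊕1⊕0⊕0⊕1⊕0⊕0⊕0⊕0⊕0⊕0⊕1⊕1⊕0 = 0
p4 = XOR of data positions {5,6,7,12,13,14,15,20,21,22,23,28,29,30,31} = 1⊕0⊕1⊕1⊕0⊕1⊕0⊕0⊕1⊕0⊕0⊕0⊕0⊕1⊕0 = 0
p8 = XOR of data positions {9,10,11,12,13,14,15,24,25,26,27,28,29,30,31} = 1⊕0⊕0⊕1⊕0⊕1⊕0⊕0⊕1⊕0⊕1⊕0⊕0⊕1⊕0 = 0
p16 = XOR of data positions {17,18,19,20,21,22,23,24,25,26,27,28,29,30,31} = 1⊕0⊕0⊕0⊕1⊕0⊕0⊕0⊕1⊕0⊕1⊕0⊕0⊕1⊕0 = 1
Parity bits p1,p2,p4,p8,p16 = 10001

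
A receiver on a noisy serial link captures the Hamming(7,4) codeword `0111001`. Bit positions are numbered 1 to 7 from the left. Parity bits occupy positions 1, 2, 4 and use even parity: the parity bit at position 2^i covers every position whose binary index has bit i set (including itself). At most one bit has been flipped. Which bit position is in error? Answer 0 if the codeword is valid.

2

s1: b1⊕b3⊕b5⊕b7 = 0⊕1⊕0⊕1 = 0
s2: b2⊕b3⊕b6⊕b7 = 1⊕1⊕0⊕1 = 1
s4: b4⊕b5⊕b6⊕b7 = 1⊕0⊕0⊕1 = 0
Syndrome (s4...s1) = 010 → position 2.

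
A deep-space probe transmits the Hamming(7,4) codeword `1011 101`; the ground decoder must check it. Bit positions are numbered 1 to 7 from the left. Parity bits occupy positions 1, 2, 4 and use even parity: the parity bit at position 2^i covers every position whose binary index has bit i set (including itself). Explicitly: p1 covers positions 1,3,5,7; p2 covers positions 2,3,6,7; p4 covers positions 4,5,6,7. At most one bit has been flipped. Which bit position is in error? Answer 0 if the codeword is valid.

4

s1: b1⊕b3⊕b5⊕b7 = 1⊕1⊕1⊕1 = 0
s2: b2⊕b3⊕b6⊕b7 = 0⊕1⊕0⊕1 = 0
s4: b4⊕b5⊕b6⊕b7 = 1⊕1⊕0⊕1 = 1
Syndrome (s4...s1) = 100 → position 4.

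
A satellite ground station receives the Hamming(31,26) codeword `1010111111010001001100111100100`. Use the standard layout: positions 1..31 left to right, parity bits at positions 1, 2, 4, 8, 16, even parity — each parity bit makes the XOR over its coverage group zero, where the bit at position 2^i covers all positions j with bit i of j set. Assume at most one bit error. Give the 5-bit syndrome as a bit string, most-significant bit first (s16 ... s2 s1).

s1: b1⊕b3⊕b5⊕b7⊕b9⊕b11⊕b13⊕b15⊕b17⊕b19⊕b21⊕b23⊕b25⊕b27⊕b29⊕b31 = 1⊕1⊕1⊕1⊕1⊕0⊕0⊕0⊕0⊕1⊕0⊕1⊕1⊕0⊕1⊕0 = 1
s2: b2⊕b3⊕b6⊕b7⊕b10⊕b11⊕b14⊕b15⊕b18⊕b19⊕b22⊕b23⊕b26⊕b27⊕b30⊕b31 = 0⊕1⊕1⊕1⊕1⊕0⊕0⊕0⊕0⊕1⊕0⊕1⊕1⊕0⊕0⊕0 = 1
s4: b4⊕b5⊕b6⊕b7⊕b12⊕b13⊕b14⊕b15⊕b20⊕b21⊕b22⊕b23⊕b28⊕b29⊕b30⊕b31 = 0⊕1⊕1⊕1⊕1⊕0⊕0⊕0⊕1⊕0⊕0⊕1⊕0⊕1⊕0⊕0 = 1
s8: b8⊕b9⊕b10⊕b11⊕b12⊕b13⊕b14⊕b15⊕b24⊕b25⊕b26⊕b27⊕b28⊕b29⊕b30⊕b31 = 1⊕1⊕1⊕0⊕1⊕0⊕0⊕0⊕1⊕1⊕1⊕0⊕0⊕1⊕0⊕0 = 0
s16: b16⊕b17⊕b18⊕b19⊕b20⊕b21⊕b22⊕b23⊕b24⊕b25⊕b26⊕b27⊕b28⊕b29⊕b30⊕b31 = 1⊕0⊕0⊕1⊕1⊕0⊕0⊕1⊕1⊕1⊕1⊕0⊕0⊕1⊕0⊕0 = 0
Syndrome (s16...s1) = 00111 → position 7.

00111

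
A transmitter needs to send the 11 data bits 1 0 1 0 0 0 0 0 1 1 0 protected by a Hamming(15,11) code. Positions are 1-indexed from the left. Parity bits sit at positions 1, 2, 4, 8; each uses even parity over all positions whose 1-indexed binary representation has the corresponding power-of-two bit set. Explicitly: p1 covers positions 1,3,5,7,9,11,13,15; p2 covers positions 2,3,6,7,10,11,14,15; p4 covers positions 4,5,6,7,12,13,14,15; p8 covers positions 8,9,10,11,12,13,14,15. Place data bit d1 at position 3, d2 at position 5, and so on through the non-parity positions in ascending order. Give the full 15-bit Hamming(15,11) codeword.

Place data bits at non-power-of-two positions: b3=1, b5=0, b6=1, b7=0, b9=0, b10=0, b11=0, b12=0, b13=1, b14=1, b15=0.
p1 = XOR of data positions {3,5,7,9,11,13,15} = 1⊕0⊕0⊕0⊕0⊕1⊕0 = 0
p2 = XOR of data positions {3,6,7,10,11,14,15} = 1⊕1⊕0⊕0⊕0⊕1⊕0 = 1
p4 = XOR of data positions {5,6,7,12,13,14,15} = 0⊕1⊕0⊕0⊕1⊕1⊕0 = 1
p8 = XOR of data positions {9,10,11,12,13,14,15} = 0⊕0⊕0⊕0⊕1⊕1⊕0 = 0
Codeword b1..b15 = 011101000000110

011101000000110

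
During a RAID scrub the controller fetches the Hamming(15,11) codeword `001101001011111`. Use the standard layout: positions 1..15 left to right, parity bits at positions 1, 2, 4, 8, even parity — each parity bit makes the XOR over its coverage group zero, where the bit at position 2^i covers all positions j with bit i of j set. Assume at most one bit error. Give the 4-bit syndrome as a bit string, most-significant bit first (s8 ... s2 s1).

s1: b1⊕b3⊕b5⊕b7⊕b9⊕b11⊕b13⊕b15 = 0⊕1⊕0⊕0⊕1⊕1⊕1⊕1 = 1
s2: b2⊕b3⊕b6⊕b7⊕b10⊕b11⊕b14⊕b15 = 0⊕1⊕1⊕0⊕0⊕1⊕1⊕1 = 1
s4: b4⊕b5⊕b6⊕b7⊕b12⊕b13⊕b14⊕b15 = 1⊕0⊕1⊕0⊕1⊕1⊕1⊕1 = 0
s8: b8⊕b9⊕b10⊕b11⊕b12⊕b13⊕b14⊕b15 = 0⊕1⊕0⊕1⊕1⊕1⊕1⊕1 = 0
Syndrome (s8...s1) = 0011 → position 3.

0011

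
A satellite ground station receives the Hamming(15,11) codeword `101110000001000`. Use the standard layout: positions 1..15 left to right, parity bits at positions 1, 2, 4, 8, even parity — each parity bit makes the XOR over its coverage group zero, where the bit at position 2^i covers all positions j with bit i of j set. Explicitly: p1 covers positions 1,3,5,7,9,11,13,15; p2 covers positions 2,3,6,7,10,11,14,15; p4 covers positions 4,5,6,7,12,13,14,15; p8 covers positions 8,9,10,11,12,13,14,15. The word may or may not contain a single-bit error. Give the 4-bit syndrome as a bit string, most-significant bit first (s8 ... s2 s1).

1111

s1: b1⊕b3⊕b5⊕b7⊕b9⊕b11⊕b13⊕b15 = 1⊕1⊕1⊕0⊕0⊕0⊕0⊕0 = 1
s2: b2⊕b3⊕b6⊕b7⊕b10⊕b11⊕b14⊕b15 = 0⊕1⊕0⊕0⊕0⊕0⊕0⊕0 = 1
s4: b4⊕b5⊕b6⊕b7⊕b12⊕b13⊕b14⊕b15 = 1⊕1⊕0⊕0⊕1⊕0⊕0⊕0 = 1
s8: b8⊕b9⊕b10⊕b11⊕b12⊕b13⊕b14⊕b15 = 0⊕0⊕0⊕0⊕1⊕0⊕0⊕0 = 1
Syndrome (s8...s1) = 1111 → position 15.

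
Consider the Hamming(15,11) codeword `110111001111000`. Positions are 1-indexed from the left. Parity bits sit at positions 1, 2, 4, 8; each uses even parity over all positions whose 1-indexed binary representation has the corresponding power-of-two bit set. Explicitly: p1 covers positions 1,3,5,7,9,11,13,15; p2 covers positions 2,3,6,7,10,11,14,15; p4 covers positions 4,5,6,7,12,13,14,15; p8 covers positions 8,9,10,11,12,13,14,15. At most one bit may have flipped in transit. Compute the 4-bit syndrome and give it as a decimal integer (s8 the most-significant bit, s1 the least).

s1: b1⊕b3⊕b5⊕b7⊕b9⊕b11⊕b13⊕b15 = 1⊕0⊕1⊕0⊕1⊕1⊕0⊕0 = 0
s2: b2⊕b3⊕b6⊕b7⊕b10⊕b11⊕b14⊕b15 = 1⊕0⊕1⊕0⊕1⊕1⊕0⊕0 = 0
s4: b4⊕b5⊕b6⊕b7⊕b12⊕b13⊕b14⊕b15 = 1⊕1⊕1⊕0⊕1⊕0⊕0⊕0 = 0
s8: b8⊕b9⊕b10⊕b11⊕b12⊕b13⊕b14⊕b15 = 0⊕1⊕1⊕1⊕1⊕0⊕0⊕0 = 0
Syndrome (s8...s1) = 0000 → position 0 (no error).

0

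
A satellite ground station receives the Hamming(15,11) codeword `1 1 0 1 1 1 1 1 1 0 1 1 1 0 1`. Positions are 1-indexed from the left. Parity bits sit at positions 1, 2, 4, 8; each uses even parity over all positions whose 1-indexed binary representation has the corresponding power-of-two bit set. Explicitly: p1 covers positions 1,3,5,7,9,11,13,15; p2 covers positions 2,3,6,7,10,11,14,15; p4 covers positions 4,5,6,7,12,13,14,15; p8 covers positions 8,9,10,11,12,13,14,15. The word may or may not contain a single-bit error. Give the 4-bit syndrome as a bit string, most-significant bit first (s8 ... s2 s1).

0111

s1: b1⊕b3⊕b5⊕b7⊕b9⊕b11⊕b13⊕b15 = 1⊕0⊕1⊕1⊕1⊕1⊕1⊕1 = 1
s2: b2⊕b3⊕b6⊕b7⊕b10⊕b11⊕b14⊕b15 = 1⊕0⊕1⊕1⊕0⊕1⊕0⊕1 = 1
s4: b4⊕b5⊕b6⊕b7⊕b12⊕b13⊕b14⊕b15 = 1⊕1⊕1⊕1⊕1⊕1⊕0⊕1 = 1
s8: b8⊕b9⊕b10⊕b11⊕b12⊕b13⊕b14⊕b15 = 1⊕1⊕0⊕1⊕1⊕1⊕0⊕1 = 0
Syndrome (s8...s1) = 0111 → position 7.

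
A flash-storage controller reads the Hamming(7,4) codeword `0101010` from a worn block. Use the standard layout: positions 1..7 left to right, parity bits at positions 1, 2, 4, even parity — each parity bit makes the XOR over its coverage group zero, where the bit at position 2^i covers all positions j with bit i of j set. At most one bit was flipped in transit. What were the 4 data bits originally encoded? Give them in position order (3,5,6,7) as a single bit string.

s1: b1⊕b3⊕b5⊕b7 = 0⊕0⊕0⊕0 = 0
s2: b2⊕b3⊕b6⊕b7 = 1⊕0⊕1⊕0 = 0
s4: b4⊕b5⊕b6⊕b7 = 1⊕0⊕1⊕0 = 0
Syndrome (s4...s1) = 000 → position 0 (no error).
No correction needed.
Data bits at positions 3,5,6,7: 0010

0010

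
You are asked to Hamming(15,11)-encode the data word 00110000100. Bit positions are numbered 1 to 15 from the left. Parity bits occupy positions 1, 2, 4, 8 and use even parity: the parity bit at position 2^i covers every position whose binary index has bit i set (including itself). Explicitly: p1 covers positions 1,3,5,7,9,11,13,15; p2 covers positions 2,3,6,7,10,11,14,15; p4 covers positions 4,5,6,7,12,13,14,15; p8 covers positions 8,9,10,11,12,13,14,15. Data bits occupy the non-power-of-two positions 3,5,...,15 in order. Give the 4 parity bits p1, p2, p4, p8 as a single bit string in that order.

0011

Place data bits at non-power-of-two positions: b3=0, b5=0, b6=1, b7=1, b9=0, b10=0, b11=0, b12=0, b13=1, b14=0, b15=0.
p1 = XOR of data positions {3,5,7,9,11,13,15} = 0⊕0⊕1⊕0⊕0⊕1⊕0 = 0
p2 = XOR of data positions {3,6,7,10,11,14,15} = 0⊕1⊕1⊕0⊕0⊕0⊕0 = 0
p4 = XOR of data positions {5,6,7,12,13,14,15} = 0⊕1⊕1⊕0⊕1⊕0⊕0 = 1
p8 = XOR of data positions {9,10,11,12,13,14,15} = 0⊕0⊕0⊕0⊕1⊕0⊕0 = 1
Parity bits p1,p2,p4,p8 = 0011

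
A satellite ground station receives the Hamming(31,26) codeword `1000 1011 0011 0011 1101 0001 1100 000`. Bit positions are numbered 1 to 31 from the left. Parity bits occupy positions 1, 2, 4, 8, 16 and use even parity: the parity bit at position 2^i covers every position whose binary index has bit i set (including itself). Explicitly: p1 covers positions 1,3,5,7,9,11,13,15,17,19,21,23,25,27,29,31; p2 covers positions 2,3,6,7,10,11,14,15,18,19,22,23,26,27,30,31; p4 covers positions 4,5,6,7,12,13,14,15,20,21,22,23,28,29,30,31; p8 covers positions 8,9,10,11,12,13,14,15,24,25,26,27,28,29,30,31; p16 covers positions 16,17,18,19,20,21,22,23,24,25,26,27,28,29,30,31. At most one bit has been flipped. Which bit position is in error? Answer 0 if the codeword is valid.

31

s1: b1⊕b3⊕b5⊕b7⊕b9⊕b11⊕b13⊕b15⊕b17⊕b19⊕b21⊕b23⊕b25⊕b27⊕b29⊕b31 = 1⊕0⊕1⊕1⊕0⊕1⊕0⊕1⊕1⊕0⊕0⊕0⊕1⊕0⊕0⊕0 = 1
s2: b2⊕b3⊕b6⊕b7⊕b10⊕b11⊕b14⊕b15⊕b18⊕b19⊕b22⊕b23⊕b26⊕b27⊕b30⊕b31 = 0⊕0⊕0⊕1⊕0⊕1⊕0⊕1⊕1⊕0⊕0⊕0⊕1⊕0⊕0⊕0 = 1
s4: b4⊕b5⊕b6⊕b7⊕b12⊕b13⊕b14⊕b15⊕b20⊕b21⊕b22⊕b23⊕b28⊕b29⊕b30⊕b31 = 0⊕1⊕0⊕1⊕1⊕0⊕0⊕1⊕1⊕0⊕0⊕0⊕0⊕0⊕0⊕0 = 1
s8: b8⊕b9⊕b10⊕b11⊕b12⊕b13⊕b14⊕b15⊕b24⊕b25⊕b26⊕b27⊕b28⊕b29⊕b30⊕b31 = 1⊕0⊕0⊕1⊕1⊕0⊕0⊕1⊕1⊕1⊕1⊕0⊕0⊕0⊕0⊕0 = 1
s16: b16⊕b17⊕b18⊕b19⊕b20⊕b21⊕b22⊕b23⊕b24⊕b25⊕b26⊕b27⊕b28⊕b29⊕b30⊕b31 = 1⊕1⊕1⊕0⊕1⊕0⊕0⊕0⊕1⊕1⊕1⊕0⊕0⊕0⊕0⊕0 = 1
Syndrome (s16...s1) = 11111 → position 31.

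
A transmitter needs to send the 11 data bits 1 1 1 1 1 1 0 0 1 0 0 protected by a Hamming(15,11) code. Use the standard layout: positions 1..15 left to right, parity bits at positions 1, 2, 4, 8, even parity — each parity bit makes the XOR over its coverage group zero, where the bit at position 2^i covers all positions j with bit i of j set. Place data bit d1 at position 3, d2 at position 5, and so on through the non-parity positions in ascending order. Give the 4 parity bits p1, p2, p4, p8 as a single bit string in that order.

Place data bits at non-power-of-two positions: b3=1, b5=1, b6=1, b7=1, b9=1, b10=1, b11=0, b12=0, b13=1, b14=0, b15=0.
p1 = XOR of data positions {3,5,7,9,11,13,15} = 1⊕1⊕1⊕1⊕0⊕1⊕0 = 1
p2 = XOR of data positions {3,6,7,10,11,14,15} = 1⊕1⊕1⊕1⊕0⊕0⊕0 = 0
p4 = XOR of data positions {5,6,7,12,13,14,15} = 1⊕1⊕1⊕0⊕1⊕0⊕0 = 0
p8 = XOR of data positions {9,10,11,12,13,14,15} = 1⊕1⊕0⊕0⊕1⊕0⊕0 = 1
Parity bits p1,p2,p4,p8 = 1001

1001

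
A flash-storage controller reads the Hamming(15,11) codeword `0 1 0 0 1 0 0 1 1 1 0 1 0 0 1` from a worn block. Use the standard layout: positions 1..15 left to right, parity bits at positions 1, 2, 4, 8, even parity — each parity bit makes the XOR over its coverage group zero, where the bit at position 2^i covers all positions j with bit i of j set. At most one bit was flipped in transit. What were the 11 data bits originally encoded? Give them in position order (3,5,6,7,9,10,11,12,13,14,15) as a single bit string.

s1: b1⊕b3⊕b5⊕b7⊕b9⊕b11⊕b13⊕b15 = 0⊕0⊕1⊕0⊕1⊕0⊕0⊕1 = 1
s2: b2⊕b3⊕b6⊕b7⊕b10⊕b11⊕b14⊕b15 = 1⊕0⊕0⊕0⊕1⊕0⊕0⊕1 = 1
s4: b4⊕b5⊕b6⊕b7⊕b12⊕b13⊕b14⊕b15 = 0⊕1⊕0⊕0⊕1⊕0⊕0⊕1 = 1
s8: b8⊕b9⊕b10⊕b11⊕b12⊕b13⊕b14⊕b15 = 1⊕1⊕1⊕0⊕1⊕0⊕0⊕1 = 1
Syndrome (s8...s1) = 1111 → position 15.
Flip bit 15: corrected codeword = 010010011101000
Data bits at positions 3,5,6,7,9,10,11,12,13,14,15: 01001101000

01001101000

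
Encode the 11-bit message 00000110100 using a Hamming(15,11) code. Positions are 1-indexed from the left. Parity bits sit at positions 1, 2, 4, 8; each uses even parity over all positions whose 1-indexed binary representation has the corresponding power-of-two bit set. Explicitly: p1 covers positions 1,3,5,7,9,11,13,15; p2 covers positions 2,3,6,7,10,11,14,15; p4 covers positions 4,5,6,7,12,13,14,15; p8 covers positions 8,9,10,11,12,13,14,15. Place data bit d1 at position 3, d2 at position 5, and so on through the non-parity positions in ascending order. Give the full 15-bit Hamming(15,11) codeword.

Place data bits at non-power-of-two positions: b3=0, b5=0, b6=0, b7=0, b9=0, b10=1, b11=1, b12=0, b13=1, b14=0, b15=0.
p1 = XOR of data positions {3,5,7,9,11,13,15} = 0⊕0⊕0⊕0⊕1⊕1⊕0 = 0
p2 = XOR of data positions {3,6,7,10,11,14,15} = 0⊕0⊕0⊕1⊕1⊕0⊕0 = 0
p4 = XOR of data positions {5,6,7,12,13,14,15} = 0⊕0⊕0⊕0⊕1⊕0⊕0 = 1
p8 = XOR of data positions {9,10,11,12,13,14,15} = 0⊕1⊕1⊕0⊕1⊕0⊕0 = 1
Codeword b1..b15 = 000100010110100

000100010110100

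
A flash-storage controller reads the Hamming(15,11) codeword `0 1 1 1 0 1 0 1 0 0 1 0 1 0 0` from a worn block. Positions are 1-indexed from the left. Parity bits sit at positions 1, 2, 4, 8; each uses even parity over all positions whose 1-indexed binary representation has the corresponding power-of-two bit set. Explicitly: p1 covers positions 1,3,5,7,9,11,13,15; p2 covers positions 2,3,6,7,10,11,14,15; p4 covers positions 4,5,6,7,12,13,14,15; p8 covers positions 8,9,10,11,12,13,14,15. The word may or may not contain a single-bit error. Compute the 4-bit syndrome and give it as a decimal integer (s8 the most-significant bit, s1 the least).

13

s1: b1⊕b3⊕b5⊕b7⊕b9⊕b11⊕b13⊕b15 = 0⊕1⊕0⊕0⊕0⊕1⊕1⊕0 = 1
s2: b2⊕b3⊕b6⊕b7⊕b10⊕b11⊕b14⊕b15 = 1⊕1⊕1⊕0⊕0⊕1⊕0⊕0 = 0
s4: b4⊕b5⊕b6⊕b7⊕b12⊕b13⊕b14⊕b15 = 1⊕0⊕1⊕0⊕0⊕1⊕0⊕0 = 1
s8: b8⊕b9⊕b10⊕b11⊕b12⊕b13⊕b14⊕b15 = 1⊕0⊕0⊕1⊕0⊕1⊕0⊕0 = 1
Syndrome (s8...s1) = 1101 → position 13.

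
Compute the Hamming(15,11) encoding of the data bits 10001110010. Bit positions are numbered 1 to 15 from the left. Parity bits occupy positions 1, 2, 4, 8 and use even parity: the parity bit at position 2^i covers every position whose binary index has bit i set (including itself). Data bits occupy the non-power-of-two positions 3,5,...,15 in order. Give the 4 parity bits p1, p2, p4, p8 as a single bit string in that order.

1010

Place data bits at non-power-of-two positions: b3=1, b5=0, b6=0, b7=0, b9=1, b10=1, b11=1, b12=0, b13=0, b14=1, b15=0.
p1 = XOR of data positions {3,5,7,9,11,13,15} = 1⊕0⊕0⊕1⊕1⊕0⊕0 = 1
p2 = XOR of data positions {3,6,7,10,11,14,15} = 1⊕0⊕0⊕1⊕1⊕1⊕0 = 0
p4 = XOR of data positions {5,6,7,12,13,14,15} = 0⊕0⊕0⊕0⊕0⊕1⊕0 = 1
p8 = XOR of data positions {9,10,11,12,13,14,15} = 1⊕1⊕1⊕0⊕0⊕1⊕0 = 0
Parity bits p1,p2,p4,p8 = 1010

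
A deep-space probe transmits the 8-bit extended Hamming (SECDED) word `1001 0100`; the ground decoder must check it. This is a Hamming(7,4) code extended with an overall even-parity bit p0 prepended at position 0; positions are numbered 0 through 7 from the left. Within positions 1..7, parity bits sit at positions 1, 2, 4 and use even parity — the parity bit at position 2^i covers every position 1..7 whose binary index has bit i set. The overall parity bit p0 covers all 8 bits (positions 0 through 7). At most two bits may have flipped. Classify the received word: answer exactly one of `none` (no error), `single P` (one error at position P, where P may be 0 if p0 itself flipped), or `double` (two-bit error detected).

s1: b1⊕b3⊕b5⊕b7 = 0⊕1⊕1⊕0 = 0
s2: b2⊕b3⊕b6⊕b7 = 0⊕1⊕0⊕0 = 1
s4: b4⊕b5⊕b6⊕b7 = 0⊕1⊕0⊕0 = 1
Syndrome (s4...s1) = 110 → position 6.
Overall parity (XOR of all 8 bits, including p0): 1⊕0⊕0⊕1⊕0⊕1⊕0⊕0 = 1
Overall=1, syndrome position=6 → single-bit error at position 6.

single 6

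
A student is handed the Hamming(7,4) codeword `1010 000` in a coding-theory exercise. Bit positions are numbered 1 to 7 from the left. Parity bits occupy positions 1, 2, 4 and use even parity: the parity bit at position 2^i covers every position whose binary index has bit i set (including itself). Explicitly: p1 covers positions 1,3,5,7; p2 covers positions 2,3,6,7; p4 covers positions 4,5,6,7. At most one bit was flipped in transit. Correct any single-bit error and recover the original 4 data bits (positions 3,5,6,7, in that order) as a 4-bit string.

1000

s1: b1⊕b3⊕b5⊕b7 = 1⊕1⊕0⊕0 = 0
s2: b2⊕b3⊕b6⊕b7 = 0⊕1⊕0⊕0 = 1
s4: b4⊕b5⊕b6⊕b7 = 0⊕0⊕0⊕0 = 0
Syndrome (s4...s1) = 010 → position 2.
Flip bit 2: corrected codeword = 1110000
Data bits at positions 3,5,6,7: 1000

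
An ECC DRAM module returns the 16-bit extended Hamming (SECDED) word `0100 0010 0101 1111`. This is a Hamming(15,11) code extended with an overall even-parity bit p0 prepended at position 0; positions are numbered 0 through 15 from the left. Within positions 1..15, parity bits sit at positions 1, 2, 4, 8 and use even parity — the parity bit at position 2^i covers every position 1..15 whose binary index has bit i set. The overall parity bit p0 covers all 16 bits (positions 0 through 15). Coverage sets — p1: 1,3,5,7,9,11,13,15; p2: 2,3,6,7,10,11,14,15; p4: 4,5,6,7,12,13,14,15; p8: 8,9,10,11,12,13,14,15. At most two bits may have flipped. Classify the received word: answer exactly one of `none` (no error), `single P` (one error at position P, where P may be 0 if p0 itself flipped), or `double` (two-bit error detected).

double

s1: b1⊕b3⊕b5⊕b7⊕b9⊕b11⊕b13⊕b15 = 1⊕0⊕0⊕0⊕1⊕1⊕1⊕1 = 1
s2: b2⊕b3⊕b6⊕b7⊕b10⊕b11⊕b14⊕b15 = 0⊕0⊕1⊕0⊕0⊕1⊕1⊕1 = 0
s4: b4⊕b5⊕b6⊕b7⊕b12⊕b13⊕b14⊕b15 = 0⊕0⊕1⊕0⊕1⊕1⊕1⊕1 = 1
s8: b8⊕b9⊕b10⊕b11⊕b12⊕b13⊕b14⊕b15 = 0⊕1⊕0⊕1⊕1⊕1⊕1⊕1 = 0
Syndrome (s8...s1) = 0101 → position 5.
Overall parity (XOR of all 16 bits, including p0): 0⊕1⊕0⊕0⊕0⊕0⊕1⊕0⊕0⊕1⊕0⊕1⊕1⊕1⊕1⊕1 = 0
Overall=0, syndrome position=5 → double-bit error detected (uncorrectable).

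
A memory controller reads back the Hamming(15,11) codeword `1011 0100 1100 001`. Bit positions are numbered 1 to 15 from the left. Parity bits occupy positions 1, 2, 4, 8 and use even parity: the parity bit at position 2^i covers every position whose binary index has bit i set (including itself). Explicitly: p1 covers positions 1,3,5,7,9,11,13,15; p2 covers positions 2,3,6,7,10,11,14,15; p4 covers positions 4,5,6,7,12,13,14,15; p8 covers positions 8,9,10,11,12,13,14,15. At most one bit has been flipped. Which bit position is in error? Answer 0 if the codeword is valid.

s1: b1⊕b3⊕b5⊕b7⊕b9⊕b11⊕b13⊕b15 = 1⊕1⊕0⊕0⊕1⊕0⊕0⊕1 = 0
s2: b2⊕b3⊕b6⊕b7⊕b10⊕b11⊕b14⊕b15 = 0⊕1⊕1⊕0⊕1⊕0⊕0⊕1 = 0
s4: b4⊕b5⊕b6⊕b7⊕b12⊕b13⊕b14⊕b15 = 1⊕0⊕1⊕0⊕0⊕0⊕0⊕1 = 1
s8: b8⊕b9⊕b10⊕b11⊕b12⊕b13⊕b14⊕b15 = 0⊕1⊕1⊕0⊕0⊕0⊕0⊕1 = 1
Syndrome (s8...s1) = 1100 → position 12.

12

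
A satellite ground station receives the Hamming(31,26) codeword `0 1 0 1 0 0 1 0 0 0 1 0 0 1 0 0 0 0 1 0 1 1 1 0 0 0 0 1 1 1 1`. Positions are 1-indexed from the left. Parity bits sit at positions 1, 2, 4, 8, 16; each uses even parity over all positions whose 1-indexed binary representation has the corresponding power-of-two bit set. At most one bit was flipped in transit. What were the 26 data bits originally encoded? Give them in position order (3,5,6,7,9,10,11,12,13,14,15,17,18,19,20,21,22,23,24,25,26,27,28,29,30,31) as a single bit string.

s1: b1⊕b3⊕b5⊕b7⊕b9⊕b11⊕b13⊕b15⊕b17⊕b19⊕b21⊕b23⊕b25⊕b27⊕b29⊕b31 = 0⊕0⊕0⊕1⊕0⊕1⊕0⊕0⊕0⊕1⊕1⊕1⊕0⊕0⊕1⊕1 = 1
s2: b2⊕b3⊕b6⊕b7⊕b10⊕b11⊕b14⊕b15⊕b18⊕b19⊕b22⊕b23⊕b26⊕b27⊕b30⊕b31 = 1⊕0⊕0⊕1⊕0⊕1⊕1⊕0⊕0⊕1⊕1⊕1⊕0⊕0⊕1⊕1 = 1
s4: b4⊕b5⊕b6⊕b7⊕b12⊕b13⊕b14⊕b15⊕b20⊕b21⊕b22⊕b23⊕b28⊕b29⊕b30⊕b31 = 1⊕0⊕0⊕1⊕0⊕0⊕1⊕0⊕0⊕1⊕1⊕1⊕1⊕1⊕1⊕1 = 0
s8: b8⊕b9⊕b10⊕b11⊕b12⊕b13⊕b14⊕b15⊕b24⊕b25⊕b26⊕b27⊕b28⊕b29⊕b30⊕b31 = 0⊕0⊕0⊕1⊕0⊕0⊕1⊕0⊕0⊕0⊕0⊕0⊕1⊕1⊕1⊕1 = 0
s16: b16⊕b17⊕b18⊕b19⊕b20⊕b21⊕b22⊕b23⊕b24⊕b25⊕b26⊕b27⊕b28⊕b29⊕b30⊕b31 = 0⊕0⊕0⊕1⊕0⊕1⊕1⊕1⊕0⊕0⊕0⊕0⊕1⊕1⊕1⊕1 = 0
Syndrome (s16...s1) = 00011 → position 3.
Flip bit 3: corrected codeword = 0111001000100100001011100001111
Data bits at positions 3,5,6,7,9,10,11,12,13,14,15,17,18,19,20,21,22,23,24,25,26,27,28,29,30,31: 10010010010001011100001111

10010010010001011100001111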